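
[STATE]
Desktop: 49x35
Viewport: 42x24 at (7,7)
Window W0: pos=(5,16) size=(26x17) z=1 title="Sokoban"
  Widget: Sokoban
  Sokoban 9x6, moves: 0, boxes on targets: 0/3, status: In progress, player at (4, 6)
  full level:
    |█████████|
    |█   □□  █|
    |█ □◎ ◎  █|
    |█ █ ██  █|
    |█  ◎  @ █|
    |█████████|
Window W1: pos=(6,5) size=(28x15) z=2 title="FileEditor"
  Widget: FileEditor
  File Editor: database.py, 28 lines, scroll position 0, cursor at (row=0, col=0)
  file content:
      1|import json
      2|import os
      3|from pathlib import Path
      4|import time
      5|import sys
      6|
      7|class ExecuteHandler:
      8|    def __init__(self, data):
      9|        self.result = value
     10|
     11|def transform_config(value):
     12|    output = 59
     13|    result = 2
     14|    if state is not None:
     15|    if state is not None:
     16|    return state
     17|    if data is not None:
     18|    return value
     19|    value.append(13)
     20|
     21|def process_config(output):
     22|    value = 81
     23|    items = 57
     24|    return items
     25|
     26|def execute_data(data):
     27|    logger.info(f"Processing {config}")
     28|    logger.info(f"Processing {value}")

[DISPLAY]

──────────────────────────┨               
█mport json              ▲┃               
import os                █┃               
from pathlib import Path ░┃               
import time              ░┃               
import sys               ░┃               
                         ░┃               
class ExecuteHandler:    ░┃               
    def __init__(self, da░┃               
        self.result = val░┃               
                         ░┃               
def transform_config(valu▼┃               
━━━━━━━━━━━━━━━━━━━━━━━━━━┛               
   □□  █               ┃                  
 □◎ ◎  █               ┃                  
 █ ██  █               ┃                  
  ◎  @ █               ┃                  
████████               ┃                  
oves: 0  0/3           ┃                  
                       ┃                  
                       ┃                  
                       ┃                  
                       ┃                  
                       ┃                  


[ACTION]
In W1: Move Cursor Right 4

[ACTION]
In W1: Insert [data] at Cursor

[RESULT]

──────────────────────────┨               
impodata█t json          ▲┃               
import os                █┃               
from pathlib import Path ░┃               
import time              ░┃               
import sys               ░┃               
                         ░┃               
class ExecuteHandler:    ░┃               
    def __init__(self, da░┃               
        self.result = val░┃               
                         ░┃               
def transform_config(valu▼┃               
━━━━━━━━━━━━━━━━━━━━━━━━━━┛               
   □□  █               ┃                  
 □◎ ◎  █               ┃                  
 █ ██  █               ┃                  
  ◎  @ █               ┃                  
████████               ┃                  
oves: 0  0/3           ┃                  
                       ┃                  
                       ┃                  
                       ┃                  
                       ┃                  
                       ┃                  


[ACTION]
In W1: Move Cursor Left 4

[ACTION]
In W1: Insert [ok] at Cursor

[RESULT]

──────────────────────────┨               
impook█atart json        ▲┃               
import os                █┃               
from pathlib import Path ░┃               
import time              ░┃               
import sys               ░┃               
                         ░┃               
class ExecuteHandler:    ░┃               
    def __init__(self, da░┃               
        self.result = val░┃               
                         ░┃               
def transform_config(valu▼┃               
━━━━━━━━━━━━━━━━━━━━━━━━━━┛               
   □□  █               ┃                  
 □◎ ◎  █               ┃                  
 █ ██  █               ┃                  
  ◎  @ █               ┃                  
████████               ┃                  
oves: 0  0/3           ┃                  
                       ┃                  
                       ┃                  
                       ┃                  
                       ┃                  
                       ┃                  


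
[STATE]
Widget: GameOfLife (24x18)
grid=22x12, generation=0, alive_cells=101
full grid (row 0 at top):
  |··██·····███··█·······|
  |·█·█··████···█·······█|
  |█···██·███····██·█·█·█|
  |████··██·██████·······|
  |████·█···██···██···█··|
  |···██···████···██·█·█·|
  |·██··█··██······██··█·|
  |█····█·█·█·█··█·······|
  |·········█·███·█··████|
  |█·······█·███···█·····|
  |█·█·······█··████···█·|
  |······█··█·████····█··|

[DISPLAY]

Gen: 0                  
··██·····███··█·······  
·█·█··████···█·······█  
█···██·███····██·█·█·█  
████··██·██████·······  
████·█···██···██···█··  
···██···████···██·█·█·  
·██··█··██······██··█·  
█····█·█·█·█··█·······  
·········█·███·█··████  
█·······█·███···█·····  
█·█·······█··████···█·  
······█··█·████····█··  
                        
                        
                        
                        
                        


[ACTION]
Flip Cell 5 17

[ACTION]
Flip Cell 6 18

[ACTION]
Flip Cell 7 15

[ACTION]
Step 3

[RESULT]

Gen: 3                  
··███·█···············  
······█·······█·······  
···█······█████·██·███  
····█·····█··█··█·█·█·  
······█····██···█·█···  
█·████·····██····██···  
█·████·██·············  
███·██·██··█·█·····███  
······██····██··███··█  
···········██····██·██  
················██····  
······················  
                        
                        
                        
                        
                        


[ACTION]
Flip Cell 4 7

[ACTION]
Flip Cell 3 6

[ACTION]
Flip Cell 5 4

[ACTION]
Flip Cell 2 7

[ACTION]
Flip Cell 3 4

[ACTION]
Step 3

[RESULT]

Gen: 6                  
···█···········███····  
···██·········█·█·██··  
··········█·█·█···████  
········█···█·█·█·····  
······█·······████····  
·············█········  
·······██·············  
······█·█···██········  
······██······█·██·██·  
······██····█·█·█···█·  
············██··█···█·  
·················█·█··  
                        
                        
                        
                        
                        


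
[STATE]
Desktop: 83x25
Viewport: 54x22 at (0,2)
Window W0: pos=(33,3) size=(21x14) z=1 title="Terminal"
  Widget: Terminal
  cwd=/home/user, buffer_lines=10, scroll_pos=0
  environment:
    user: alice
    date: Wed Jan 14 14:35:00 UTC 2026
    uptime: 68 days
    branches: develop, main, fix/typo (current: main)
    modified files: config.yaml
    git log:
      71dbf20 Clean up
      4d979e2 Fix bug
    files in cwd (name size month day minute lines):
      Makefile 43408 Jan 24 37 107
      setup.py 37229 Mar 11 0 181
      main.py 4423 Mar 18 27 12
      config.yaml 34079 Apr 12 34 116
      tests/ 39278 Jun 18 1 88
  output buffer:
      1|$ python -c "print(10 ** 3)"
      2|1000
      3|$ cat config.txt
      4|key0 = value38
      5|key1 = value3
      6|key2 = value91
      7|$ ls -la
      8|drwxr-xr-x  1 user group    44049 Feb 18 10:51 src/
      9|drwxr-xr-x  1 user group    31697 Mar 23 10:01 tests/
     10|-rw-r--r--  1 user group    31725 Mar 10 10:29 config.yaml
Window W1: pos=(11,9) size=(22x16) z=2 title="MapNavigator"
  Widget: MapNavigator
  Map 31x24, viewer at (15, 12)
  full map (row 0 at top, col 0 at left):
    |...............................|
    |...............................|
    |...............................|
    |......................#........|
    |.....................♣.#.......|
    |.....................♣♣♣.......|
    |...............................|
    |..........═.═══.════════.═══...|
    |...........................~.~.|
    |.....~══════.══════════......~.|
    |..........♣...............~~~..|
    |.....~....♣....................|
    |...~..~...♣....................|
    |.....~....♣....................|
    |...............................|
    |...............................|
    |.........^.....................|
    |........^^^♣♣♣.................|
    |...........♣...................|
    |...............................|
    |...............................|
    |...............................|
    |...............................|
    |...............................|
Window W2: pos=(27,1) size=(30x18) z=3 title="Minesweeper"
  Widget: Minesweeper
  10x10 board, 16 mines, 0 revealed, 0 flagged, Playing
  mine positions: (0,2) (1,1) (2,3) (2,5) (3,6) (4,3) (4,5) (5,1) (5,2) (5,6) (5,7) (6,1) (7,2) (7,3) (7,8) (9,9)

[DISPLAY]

                           ┃ Minesweeper              
                           ┠──────────────────────────
                           ┃■■■■■■■■■■                
                           ┃■■■■■■■■■■                
                           ┃■■■■■■■■■■                
                           ┃■■■■■■■■■■                
                           ┃■■■■■■■■■■                
           ┏━━━━━━━━━━━━━━━┃■■■■■■■■■■                
           ┃ MapNavigator  ┃■■■■■■■■■■                
           ┠───────────────┃■■■■■■■■■■                
           ┃...............┃■■■■■■■■■■                
           ┃.....═.═══.════┃■■■■■■■■■■                
           ┃...............┃                          
           ┃~══════.═══════┃                          
           ┃.....♣.........┃                          
           ┃~....♣.........┃                          
           ┃.~...♣....@....┗━━━━━━━━━━━━━━━━━━━━━━━━━━
           ┃~....♣..............┃                     
           ┃....................┃                     
           ┃....................┃                     
           ┃....^...............┃                     
           ┃...^^^♣♣♣...........┃                     


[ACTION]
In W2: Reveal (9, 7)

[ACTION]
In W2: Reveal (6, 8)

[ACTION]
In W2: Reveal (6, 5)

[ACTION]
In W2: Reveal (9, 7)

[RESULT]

                           ┃ Minesweeper              
                           ┠──────────────────────────
                           ┃■■■■■■■■■■                
                           ┃■■■■■■■■■■                
                           ┃■■■■■■■■■■                
                           ┃■■■■■■■■■■                
                           ┃■■■■■■■■■■                
           ┏━━━━━━━━━━━━━━━┃■■■■■■■■■■                
           ┃ MapNavigator  ┃■■■■11232■                
           ┠───────────────┃12■■1  1■■                
           ┃...............┃ 1221  12■                
           ┃.....═.═══.════┃        1■                
           ┃...............┃                          
           ┃~══════.═══════┃                          
           ┃.....♣.........┃                          
           ┃~....♣.........┃                          
           ┃.~...♣....@....┗━━━━━━━━━━━━━━━━━━━━━━━━━━
           ┃~....♣..............┃                     
           ┃....................┃                     
           ┃....................┃                     
           ┃....^...............┃                     
           ┃...^^^♣♣♣...........┃                     


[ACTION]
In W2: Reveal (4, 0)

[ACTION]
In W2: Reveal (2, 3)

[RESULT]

                           ┃ Minesweeper              
                           ┠──────────────────────────
                           ┃■■✹■■■■■■■                
                           ┃■✹■■■■■■■■                
                           ┃■■■✹■✹■■■■                
                           ┃■■■■■■✹■■■                
                           ┃1■■✹■✹■■■■                
           ┏━━━━━━━━━━━━━━━┃■✹✹■■■✹✹■■                
           ┃ MapNavigator  ┃■✹■■11232■                
           ┠───────────────┃12✹✹1  1✹■                
           ┃...............┃ 1221  12■                
           ┃.....═.═══.════┃        1✹                
           ┃...............┃                          
           ┃~══════.═══════┃                          
           ┃.....♣.........┃                          
           ┃~....♣.........┃                          
           ┃.~...♣....@....┗━━━━━━━━━━━━━━━━━━━━━━━━━━
           ┃~....♣..............┃                     
           ┃....................┃                     
           ┃....................┃                     
           ┃....^...............┃                     
           ┃...^^^♣♣♣...........┃                     


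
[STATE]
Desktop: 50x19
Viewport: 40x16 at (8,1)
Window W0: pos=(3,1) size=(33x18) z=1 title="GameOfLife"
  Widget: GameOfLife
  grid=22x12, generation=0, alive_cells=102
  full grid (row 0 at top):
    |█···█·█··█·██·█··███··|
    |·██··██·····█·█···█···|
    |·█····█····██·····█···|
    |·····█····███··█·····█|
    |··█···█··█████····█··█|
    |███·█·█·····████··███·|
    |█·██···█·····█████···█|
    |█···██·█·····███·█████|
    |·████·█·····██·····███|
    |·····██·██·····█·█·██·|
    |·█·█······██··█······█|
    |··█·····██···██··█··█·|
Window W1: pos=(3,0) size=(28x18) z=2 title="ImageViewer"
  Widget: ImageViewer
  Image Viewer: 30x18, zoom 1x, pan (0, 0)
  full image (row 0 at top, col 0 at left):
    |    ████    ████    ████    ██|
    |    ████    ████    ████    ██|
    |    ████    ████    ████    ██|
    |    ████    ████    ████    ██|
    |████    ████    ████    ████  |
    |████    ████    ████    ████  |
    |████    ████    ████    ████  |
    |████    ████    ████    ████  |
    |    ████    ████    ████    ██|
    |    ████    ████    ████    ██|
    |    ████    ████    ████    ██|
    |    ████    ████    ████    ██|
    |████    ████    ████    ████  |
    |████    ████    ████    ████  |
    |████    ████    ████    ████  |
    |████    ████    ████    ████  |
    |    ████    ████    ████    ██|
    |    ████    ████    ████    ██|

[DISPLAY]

geViewer              ┃━━━━┓            
──────────────────────┨    ┃            
████    ████    ████  ┃────┨            
████    ████    ████  ┃    ┃            
████    ████    ████  ┃    ┃            
████    ████    ████  ┃    ┃            
    ████    ████    ██┃    ┃            
    ████    ████    ██┃    ┃            
    ████    ████    ██┃    ┃            
    ████    ████    ██┃    ┃            
████    ████    ████  ┃    ┃            
████    ████    ████  ┃    ┃            
████    ████    ████  ┃    ┃            
████    ████    ████  ┃    ┃            
    ████    ████    ██┃    ┃            
    ████    ████    ██┃    ┃            


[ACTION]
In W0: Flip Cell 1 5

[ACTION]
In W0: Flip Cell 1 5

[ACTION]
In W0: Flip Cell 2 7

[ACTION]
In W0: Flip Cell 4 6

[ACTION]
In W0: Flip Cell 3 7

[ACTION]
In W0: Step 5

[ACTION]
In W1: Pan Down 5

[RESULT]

geViewer              ┃━━━━┓            
──────────────────────┨    ┃            
    ████    ████    ██┃────┨            
    ████    ████    ██┃    ┃            
    ████    ████    ██┃    ┃            
████    ████    ████  ┃    ┃            
████    ████    ████  ┃    ┃            
████    ████    ████  ┃    ┃            
████    ████    ████  ┃    ┃            
    ████    ████    ██┃    ┃            
    ████    ████    ██┃    ┃            
    ████    ████    ██┃    ┃            
    ████    ████    ██┃    ┃            
████    ████    ████  ┃    ┃            
████    ████    ████  ┃    ┃            
                      ┃    ┃            


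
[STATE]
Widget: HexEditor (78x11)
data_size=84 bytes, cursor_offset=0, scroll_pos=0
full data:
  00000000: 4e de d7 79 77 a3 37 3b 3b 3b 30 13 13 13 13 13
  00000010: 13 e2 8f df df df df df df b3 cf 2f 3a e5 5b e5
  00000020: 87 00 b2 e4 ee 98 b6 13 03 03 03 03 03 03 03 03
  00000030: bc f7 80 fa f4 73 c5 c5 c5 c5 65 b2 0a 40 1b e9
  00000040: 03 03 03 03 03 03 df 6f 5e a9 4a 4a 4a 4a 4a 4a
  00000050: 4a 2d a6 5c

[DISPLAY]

00000000  4E de d7 79 77 a3 37 3b  3b 3b 30 13 13 13 13 13  |N..yw.7;;;0.....|
00000010  13 e2 8f df df df df df  df b3 cf 2f 3a e5 5b e5  |.........../:.[.|
00000020  87 00 b2 e4 ee 98 b6 13  03 03 03 03 03 03 03 03  |................|
00000030  bc f7 80 fa f4 73 c5 c5  c5 c5 65 b2 0a 40 1b e9  |.....s....e..@..|
00000040  03 03 03 03 03 03 df 6f  5e a9 4a 4a 4a 4a 4a 4a  |.......o^.JJJJJJ|
00000050  4a 2d a6 5c                                       |J-.\            |
                                                                              
                                                                              
                                                                              
                                                                              
                                                                              


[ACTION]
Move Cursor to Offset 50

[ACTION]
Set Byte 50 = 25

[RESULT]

00000000  4e de d7 79 77 a3 37 3b  3b 3b 30 13 13 13 13 13  |N..yw.7;;;0.....|
00000010  13 e2 8f df df df df df  df b3 cf 2f 3a e5 5b e5  |.........../:.[.|
00000020  87 00 b2 e4 ee 98 b6 13  03 03 03 03 03 03 03 03  |................|
00000030  bc f7 25 fa f4 73 c5 c5  c5 c5 65 b2 0a 40 1b e9  |..%..s....e..@..|
00000040  03 03 03 03 03 03 df 6f  5e a9 4a 4a 4a 4a 4a 4a  |.......o^.JJJJJJ|
00000050  4a 2d a6 5c                                       |J-.\            |
                                                                              
                                                                              
                                                                              
                                                                              
                                                                              


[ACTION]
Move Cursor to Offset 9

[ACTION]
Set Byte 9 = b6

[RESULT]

00000000  4e de d7 79 77 a3 37 3b  3b B6 30 13 13 13 13 13  |N..yw.7;;.0.....|
00000010  13 e2 8f df df df df df  df b3 cf 2f 3a e5 5b e5  |.........../:.[.|
00000020  87 00 b2 e4 ee 98 b6 13  03 03 03 03 03 03 03 03  |................|
00000030  bc f7 25 fa f4 73 c5 c5  c5 c5 65 b2 0a 40 1b e9  |..%..s....e..@..|
00000040  03 03 03 03 03 03 df 6f  5e a9 4a 4a 4a 4a 4a 4a  |.......o^.JJJJJJ|
00000050  4a 2d a6 5c                                       |J-.\            |
                                                                              
                                                                              
                                                                              
                                                                              
                                                                              


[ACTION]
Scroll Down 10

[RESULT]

00000050  4a 2d a6 5c                                       |J-.\            |
                                                                              
                                                                              
                                                                              
                                                                              
                                                                              
                                                                              
                                                                              
                                                                              
                                                                              
                                                                              


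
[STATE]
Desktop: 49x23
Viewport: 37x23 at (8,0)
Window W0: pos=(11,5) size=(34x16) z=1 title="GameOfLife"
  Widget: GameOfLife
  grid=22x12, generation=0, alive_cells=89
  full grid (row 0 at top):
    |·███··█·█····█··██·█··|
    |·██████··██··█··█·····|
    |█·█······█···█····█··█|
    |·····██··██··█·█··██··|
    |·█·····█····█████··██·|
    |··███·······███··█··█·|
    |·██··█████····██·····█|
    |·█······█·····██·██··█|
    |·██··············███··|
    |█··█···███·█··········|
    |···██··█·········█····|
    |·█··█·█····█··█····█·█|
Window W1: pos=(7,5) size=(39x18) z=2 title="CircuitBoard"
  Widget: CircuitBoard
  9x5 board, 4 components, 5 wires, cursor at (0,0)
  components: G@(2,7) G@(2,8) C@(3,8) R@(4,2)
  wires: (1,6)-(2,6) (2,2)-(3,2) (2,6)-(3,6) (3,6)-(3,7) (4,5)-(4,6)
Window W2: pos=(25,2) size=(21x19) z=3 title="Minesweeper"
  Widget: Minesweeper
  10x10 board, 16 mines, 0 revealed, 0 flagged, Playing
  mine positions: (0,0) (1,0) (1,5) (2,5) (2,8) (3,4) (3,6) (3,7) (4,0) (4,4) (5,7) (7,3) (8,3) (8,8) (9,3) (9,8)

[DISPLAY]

                                     
                                     
                 ┏━━━━━━━━━━━━━━━━━━━
                 ┃ Minesweeper       
                 ┠───────────────────
━━━━━━━━━━━━━━━━━┃■■■■■■■■■■         
 CircuitBoard    ┃■■■■■■■■■■         
─────────────────┃■■■■■■■■■■         
   0 1 2 3 4 5 6 ┃■■■■■■■■■■         
0  [.]           ┃■■■■■■■■■■         
                 ┃■■■■■■■■■■         
1                ┃■■■■■■■■■■         
                 ┃■■■■■■■■■■         
2           ·    ┃■■■■■■■■■■         
            │    ┃■■■■■■■■■■         
3           ·    ┃                   
                 ┃                   
4           R    ┃                   
Cursor: (0,0)    ┃                   
                 ┃                   
                 ┗━━━━━━━━━━━━━━━━━━━
                                     
━━━━━━━━━━━━━━━━━━━━━━━━━━━━━━━━━━━━━


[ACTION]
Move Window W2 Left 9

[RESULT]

                                     
                                     
        ┏━━━━━━━━━━━━━━━━━━━┓        
        ┃ Minesweeper       ┃        
        ┠───────────────────┨        
━━━━━━━━┃■■■■■■■■■■         ┃━━━━━━━━
 Circuit┃■■■■■■■■■■         ┃        
────────┃■■■■■■■■■■         ┃────────
   0 1 2┃■■■■■■■■■■         ┃        
0  [.]  ┃■■■■■■■■■■         ┃        
        ┃■■■■■■■■■■         ┃        
1       ┃■■■■■■■■■■         ┃        
        ┃■■■■■■■■■■         ┃        
2       ┃■■■■■■■■■■         ┃   G   G
        ┃■■■■■■■■■■         ┃        
3       ┃                   ┃ ─ ·   C
        ┃                   ┃        
4       ┃                   ┃        
Cursor: ┃                   ┃        
        ┃                   ┃        
        ┗━━━━━━━━━━━━━━━━━━━┛        
                                     
━━━━━━━━━━━━━━━━━━━━━━━━━━━━━━━━━━━━━


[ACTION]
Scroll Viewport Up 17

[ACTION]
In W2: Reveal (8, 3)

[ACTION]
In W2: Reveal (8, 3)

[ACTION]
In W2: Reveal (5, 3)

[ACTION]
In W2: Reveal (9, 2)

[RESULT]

                                     
                                     
        ┏━━━━━━━━━━━━━━━━━━━┓        
        ┃ Minesweeper       ┃        
        ┠───────────────────┨        
━━━━━━━━┃✹■■■■■■■■■         ┃━━━━━━━━
 Circuit┃✹■■■■✹■■■■         ┃        
────────┃■■■■■✹■■✹■         ┃────────
   0 1 2┃■■■■✹■✹✹■■         ┃        
0  [.]  ┃✹■■■✹■■■■■         ┃        
        ┃■■■■■■■✹■■         ┃        
1       ┃■■■■■■■■■■         ┃        
        ┃■■■✹■■■■■■         ┃        
2       ┃■■■✹■■■■✹■         ┃   G   G
        ┃■■■✹■■■■✹■         ┃        
3       ┃                   ┃ ─ ·   C
        ┃                   ┃        
4       ┃                   ┃        
Cursor: ┃                   ┃        
        ┃                   ┃        
        ┗━━━━━━━━━━━━━━━━━━━┛        
                                     
━━━━━━━━━━━━━━━━━━━━━━━━━━━━━━━━━━━━━


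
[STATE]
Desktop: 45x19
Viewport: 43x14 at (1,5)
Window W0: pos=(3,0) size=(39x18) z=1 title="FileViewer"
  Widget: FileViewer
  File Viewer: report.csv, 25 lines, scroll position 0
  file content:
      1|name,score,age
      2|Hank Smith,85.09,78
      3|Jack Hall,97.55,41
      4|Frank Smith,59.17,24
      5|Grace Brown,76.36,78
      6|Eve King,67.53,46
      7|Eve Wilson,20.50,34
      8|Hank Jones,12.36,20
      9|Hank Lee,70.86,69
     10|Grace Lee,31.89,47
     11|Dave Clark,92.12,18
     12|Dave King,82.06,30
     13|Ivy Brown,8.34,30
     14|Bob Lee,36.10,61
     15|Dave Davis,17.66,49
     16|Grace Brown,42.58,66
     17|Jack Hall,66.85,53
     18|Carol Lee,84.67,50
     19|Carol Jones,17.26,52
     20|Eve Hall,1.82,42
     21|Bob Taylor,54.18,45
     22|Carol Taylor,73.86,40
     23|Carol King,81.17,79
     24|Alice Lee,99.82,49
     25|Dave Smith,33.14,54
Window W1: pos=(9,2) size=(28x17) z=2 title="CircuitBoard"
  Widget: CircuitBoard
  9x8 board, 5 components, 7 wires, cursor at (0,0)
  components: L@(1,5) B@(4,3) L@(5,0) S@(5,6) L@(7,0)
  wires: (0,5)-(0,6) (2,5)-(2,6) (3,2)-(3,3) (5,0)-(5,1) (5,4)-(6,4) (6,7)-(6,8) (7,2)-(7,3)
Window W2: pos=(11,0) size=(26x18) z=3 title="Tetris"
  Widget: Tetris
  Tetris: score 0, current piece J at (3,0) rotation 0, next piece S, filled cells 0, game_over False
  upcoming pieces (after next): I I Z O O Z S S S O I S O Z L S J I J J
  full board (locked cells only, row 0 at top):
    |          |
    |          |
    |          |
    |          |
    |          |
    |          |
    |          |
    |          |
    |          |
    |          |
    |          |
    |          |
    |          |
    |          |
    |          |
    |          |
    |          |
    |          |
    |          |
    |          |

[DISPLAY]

  ┃Jack ┃ ┃          │░░           ┃   ░┃  
  ┃Frank┃0┃          │             ┃   ░┃  
  ┃Grace┃ ┃          │             ┃   ░┃  
  ┃Eve K┃1┃          │             ┃   ░┃  
  ┃Eve W┃ ┃          │Score:       ┃   ░┃  
  ┃Hank ┃2┃          │0            ┃   ░┃  
  ┃Hank ┃ ┃          │             ┃   ░┃  
  ┃Grace┃3┃          │             ┃   ░┃  
  ┃Dave ┃ ┃          │             ┃   ░┃  
  ┃Dave ┃4┃          │             ┃   ░┃  
  ┃Ivy B┃ ┃          │             ┃   ░┃  
  ┃Bob L┃5┃          │             ┃   ▼┃  
  ┗━━━━━┃ ┗━━━━━━━━━━━━━━━━━━━━━━━━┛━━━━┛  
        ┗━━━━━━━━━━━━━━━━━━━━━━━━━━┛       


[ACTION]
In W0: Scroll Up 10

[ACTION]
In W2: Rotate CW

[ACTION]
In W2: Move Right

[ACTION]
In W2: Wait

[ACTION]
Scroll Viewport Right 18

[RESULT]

 ┃Jack ┃ ┃          │░░           ┃   ░┃   
 ┃Frank┃0┃          │             ┃   ░┃   
 ┃Grace┃ ┃          │             ┃   ░┃   
 ┃Eve K┃1┃          │             ┃   ░┃   
 ┃Eve W┃ ┃          │Score:       ┃   ░┃   
 ┃Hank ┃2┃          │0            ┃   ░┃   
 ┃Hank ┃ ┃          │             ┃   ░┃   
 ┃Grace┃3┃          │             ┃   ░┃   
 ┃Dave ┃ ┃          │             ┃   ░┃   
 ┃Dave ┃4┃          │             ┃   ░┃   
 ┃Ivy B┃ ┃          │             ┃   ░┃   
 ┃Bob L┃5┃          │             ┃   ▼┃   
 ┗━━━━━┃ ┗━━━━━━━━━━━━━━━━━━━━━━━━┛━━━━┛   
       ┗━━━━━━━━━━━━━━━━━━━━━━━━━━┛        


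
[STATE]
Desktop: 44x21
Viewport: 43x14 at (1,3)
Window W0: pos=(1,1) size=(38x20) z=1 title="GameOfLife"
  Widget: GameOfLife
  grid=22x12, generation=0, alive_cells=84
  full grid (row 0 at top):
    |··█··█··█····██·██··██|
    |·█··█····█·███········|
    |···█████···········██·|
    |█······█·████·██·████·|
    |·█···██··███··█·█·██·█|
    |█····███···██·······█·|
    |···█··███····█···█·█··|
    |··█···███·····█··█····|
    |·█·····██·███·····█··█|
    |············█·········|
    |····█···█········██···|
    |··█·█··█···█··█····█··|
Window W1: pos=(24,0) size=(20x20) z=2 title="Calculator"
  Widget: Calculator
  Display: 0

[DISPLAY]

┠──────────────────────┃                 0┃
┃Gen: 0                ┃┌───┬───┬───┬───┐ ┃
┃··█··█··█····██·██··██┃│ 7 │ 8 │ 9 │ ÷ │ ┃
┃·█··█····█·███········┃├───┼───┼───┼───┤ ┃
┃···█████···········██·┃│ 4 │ 5 │ 6 │ × │ ┃
┃█······█·████·██·████·┃├───┼───┼───┼───┤ ┃
┃·█···██··███··█·█·██·█┃│ 1 │ 2 │ 3 │ - │ ┃
┃█····███···██·······█·┃├───┼───┼───┼───┤ ┃
┃···█··███····█···█·█··┃│ 0 │ . │ = │ + │ ┃
┃··█···███·····█··█····┃├───┼───┼───┼───┤ ┃
┃·█·····██·███·····█··█┃│ C │ MC│ MR│ M+│ ┃
┃············█·········┃└───┴───┴───┴───┘ ┃
┃····█···█········██···┃                  ┃
┃··█·█··█···█··█····█··┃                  ┃


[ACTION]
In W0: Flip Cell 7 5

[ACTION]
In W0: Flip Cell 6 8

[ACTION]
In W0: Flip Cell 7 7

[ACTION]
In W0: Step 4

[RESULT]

┠──────────────────────┃                 0┃
┃Gen: 4                ┃┌───┬───┬───┬───┐ ┃
┃····██········█·······┃│ 7 │ 8 │ 9 │ ÷ │ ┃
┃···█·█████·····█····█·┃├───┼───┼───┼───┤ ┃
┃···█·█·████···██·█·█··┃│ 4 │ 5 │ 6 │ × │ ┃
┃····█······█·······█··┃├───┼───┼───┼───┤ ┃
┃····███···███······██·┃│ 1 │ 2 │ 3 │ - │ ┃
┃····█·███·███·██···█··┃├───┼───┼───┼───┤ ┃
┃····█··██·····█·███···┃│ 0 │ . │ = │ + │ ┃
┃······█·███·····█·····┃├───┼───┼───┼───┤ ┃
┃······████···█········┃│ C │ MC│ MR│ M+│ ┃
┃······██···········█··┃└───┴───┴───┴───┘ ┃
┃········██··█·····█···┃                  ┃
┃··········██······█···┃                  ┃


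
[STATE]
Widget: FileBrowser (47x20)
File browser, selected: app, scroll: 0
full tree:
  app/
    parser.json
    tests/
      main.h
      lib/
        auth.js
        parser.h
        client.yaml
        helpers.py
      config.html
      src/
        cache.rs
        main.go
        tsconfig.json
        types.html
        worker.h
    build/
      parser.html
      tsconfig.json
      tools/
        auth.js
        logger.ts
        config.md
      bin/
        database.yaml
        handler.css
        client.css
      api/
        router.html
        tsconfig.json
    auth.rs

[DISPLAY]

> [-] app/                                     
    parser.json                                
    [+] tests/                                 
    [+] build/                                 
    auth.rs                                    
                                               
                                               
                                               
                                               
                                               
                                               
                                               
                                               
                                               
                                               
                                               
                                               
                                               
                                               
                                               


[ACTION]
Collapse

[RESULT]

> [+] app/                                     
                                               
                                               
                                               
                                               
                                               
                                               
                                               
                                               
                                               
                                               
                                               
                                               
                                               
                                               
                                               
                                               
                                               
                                               
                                               


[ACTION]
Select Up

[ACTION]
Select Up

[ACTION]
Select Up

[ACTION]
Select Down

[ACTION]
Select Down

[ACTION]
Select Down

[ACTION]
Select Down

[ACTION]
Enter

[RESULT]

> [-] app/                                     
    parser.json                                
    [+] tests/                                 
    [+] build/                                 
    auth.rs                                    
                                               
                                               
                                               
                                               
                                               
                                               
                                               
                                               
                                               
                                               
                                               
                                               
                                               
                                               
                                               
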